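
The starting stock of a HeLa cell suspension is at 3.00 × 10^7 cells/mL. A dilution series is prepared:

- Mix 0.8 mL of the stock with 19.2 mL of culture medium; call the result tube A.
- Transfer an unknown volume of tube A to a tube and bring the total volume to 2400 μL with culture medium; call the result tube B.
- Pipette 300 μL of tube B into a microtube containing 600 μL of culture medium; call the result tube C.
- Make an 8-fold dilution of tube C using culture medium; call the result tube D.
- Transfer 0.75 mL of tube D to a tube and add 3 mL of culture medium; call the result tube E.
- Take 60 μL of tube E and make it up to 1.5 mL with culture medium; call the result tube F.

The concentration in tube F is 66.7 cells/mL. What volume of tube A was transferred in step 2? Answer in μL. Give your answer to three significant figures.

Step 1: 0.8 mL + 19.2 mL = 20 mL total → factor 20/0.8 = 25
Step 2: v brought to 2400 μL → factor = 2400 μL/v
Step 3: 300 μL + 600 μL = 900 μL total → factor 900/300 = 3
Step 4: 8-fold → factor 8
Step 5: 0.75 mL + 3 mL = 3.75 mL total → factor 3.75/0.75 = 5
Step 6: 60 μL brought to 1.5 mL → factor 1500/60 = 25
Product of known-step factors = 75000
Overall factor = 3.00 × 10^7 cells/mL / (66.7 cells/mL) = 4.4978 × 10^5
Step-2 factor = 4.4978 × 10^5 / 75000 = 5.997
v = 2400 μL / 5.997 = 400 μL

400 μL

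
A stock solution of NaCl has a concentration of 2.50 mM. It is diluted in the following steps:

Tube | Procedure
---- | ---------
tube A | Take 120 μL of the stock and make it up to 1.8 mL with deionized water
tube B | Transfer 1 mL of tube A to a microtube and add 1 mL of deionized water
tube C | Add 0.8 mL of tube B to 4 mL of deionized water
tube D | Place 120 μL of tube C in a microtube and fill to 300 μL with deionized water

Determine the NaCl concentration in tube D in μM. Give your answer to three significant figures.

Step 1: 120 μL brought to 1.8 mL → factor 1800/120 = 15
Step 2: 1 mL + 1 mL = 2 mL total → factor 2/1 = 2
Step 3: 0.8 mL + 4 mL = 4.8 mL total → factor 4.8/0.8 = 6
Step 4: 120 μL brought to 300 μL → factor 300/120 = 2.5
Overall dilution factor = 15 × 2 × 6 × 2.5 = 450
Final = 2.50 mM / 450 = 0.005556 mM = 5.56 μM

5.56 μM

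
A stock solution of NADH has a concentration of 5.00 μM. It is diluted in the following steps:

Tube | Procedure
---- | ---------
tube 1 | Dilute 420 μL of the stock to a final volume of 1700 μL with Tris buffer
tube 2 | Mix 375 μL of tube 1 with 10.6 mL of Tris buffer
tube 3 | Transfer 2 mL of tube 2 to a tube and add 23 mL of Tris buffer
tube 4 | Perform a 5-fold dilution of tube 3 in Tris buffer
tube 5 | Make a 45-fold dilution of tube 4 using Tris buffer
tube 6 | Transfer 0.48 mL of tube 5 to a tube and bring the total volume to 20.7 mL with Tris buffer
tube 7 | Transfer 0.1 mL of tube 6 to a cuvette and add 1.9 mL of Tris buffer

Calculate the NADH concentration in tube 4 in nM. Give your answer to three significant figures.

Step 1: 420 μL brought to 1700 μL → factor 1700/420 = 4.0476
Step 2: 375 μL + 10.6 mL = 10975 μL total → factor 10975/375 = 29.267
Step 3: 2 mL + 23 mL = 25 mL total → factor 25/2 = 12.5
Step 4: 5-fold → factor 5
Dilution factor through tube 4 = 4.0476 × 29.267 × 12.5 × 5 = 7403.8
[tube 4] = 5.00 μM / 7403.8 = 0.0006753 μM = 0.675 nM

0.675 nM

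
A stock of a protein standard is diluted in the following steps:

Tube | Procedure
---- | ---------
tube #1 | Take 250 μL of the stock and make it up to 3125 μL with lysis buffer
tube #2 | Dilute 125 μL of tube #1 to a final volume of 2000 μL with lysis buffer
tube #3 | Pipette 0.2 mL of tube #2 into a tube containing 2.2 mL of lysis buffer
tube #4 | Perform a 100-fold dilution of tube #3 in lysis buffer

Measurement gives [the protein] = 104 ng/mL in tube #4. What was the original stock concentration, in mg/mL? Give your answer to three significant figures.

25.0 mg/mL

Step 1: 250 μL brought to 3125 μL → factor 3125/250 = 12.5
Step 2: 125 μL brought to 2000 μL → factor 2000/125 = 16
Step 3: 0.2 mL + 2.2 mL = 2.4 mL total → factor 2.4/0.2 = 12
Step 4: 100-fold → factor 100
Overall dilution factor = 12.5 × 16 × 12 × 100 = 2.4 × 10^5
Stock = 104 ng/mL × 2.4 × 10^5 = 2.496 × 10^7 ng/mL = 25.0 mg/mL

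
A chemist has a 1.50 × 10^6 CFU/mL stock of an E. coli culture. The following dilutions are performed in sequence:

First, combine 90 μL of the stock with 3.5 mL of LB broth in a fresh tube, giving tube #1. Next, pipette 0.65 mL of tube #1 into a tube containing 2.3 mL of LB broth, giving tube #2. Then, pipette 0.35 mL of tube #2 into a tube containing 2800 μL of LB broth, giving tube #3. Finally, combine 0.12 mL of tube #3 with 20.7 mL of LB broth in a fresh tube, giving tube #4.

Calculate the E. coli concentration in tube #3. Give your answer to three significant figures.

921 CFU/mL

Step 1: 90 μL + 3.5 mL = 3590 μL total → factor 3590/90 = 39.889
Step 2: 0.65 mL + 2.3 mL = 2.95 mL total → factor 2.95/0.65 = 4.5385
Step 3: 0.35 mL + 2800 μL = 3.15 mL total → factor 3.15/0.35 = 9
Dilution factor through tube #3 = 39.889 × 4.5385 × 9 = 1629.3
[tube #3] = 1.50 × 10^6 CFU/mL / 1629.3 = 921 CFU/mL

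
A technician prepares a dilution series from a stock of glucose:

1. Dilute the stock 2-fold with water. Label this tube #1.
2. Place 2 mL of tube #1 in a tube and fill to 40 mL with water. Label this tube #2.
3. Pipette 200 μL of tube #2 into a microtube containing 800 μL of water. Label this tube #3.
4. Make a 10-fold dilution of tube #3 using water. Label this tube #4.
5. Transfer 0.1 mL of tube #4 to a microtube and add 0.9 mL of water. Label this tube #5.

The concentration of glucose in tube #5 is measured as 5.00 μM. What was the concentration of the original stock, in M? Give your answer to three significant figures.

0.100 M

Step 1: 2-fold → factor 2
Step 2: 2 mL brought to 40 mL → factor 40/2 = 20
Step 3: 200 μL + 800 μL = 1000 μL total → factor 1000/200 = 5
Step 4: 10-fold → factor 10
Step 5: 0.1 mL + 0.9 mL = 1 mL total → factor 1/0.1 = 10
Overall dilution factor = 2 × 20 × 5 × 10 × 10 = 20000
Stock = 5.00 μM × 20000 = 1.000 × 10^5 μM = 0.100 M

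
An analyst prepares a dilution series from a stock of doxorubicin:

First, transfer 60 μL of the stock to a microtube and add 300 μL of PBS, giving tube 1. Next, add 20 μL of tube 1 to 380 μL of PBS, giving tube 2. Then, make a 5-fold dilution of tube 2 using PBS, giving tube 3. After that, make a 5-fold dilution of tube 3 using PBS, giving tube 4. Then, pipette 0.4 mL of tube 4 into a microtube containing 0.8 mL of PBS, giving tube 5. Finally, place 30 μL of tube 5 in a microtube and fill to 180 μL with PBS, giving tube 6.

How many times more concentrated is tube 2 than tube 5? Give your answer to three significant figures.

Step 1: 60 μL + 300 μL = 360 μL total → factor 360/60 = 6
Step 2: 20 μL + 380 μL = 400 μL total → factor 400/20 = 20
Step 3: 5-fold → factor 5
Step 4: 5-fold → factor 5
Step 5: 0.4 mL + 0.8 mL = 1.2 mL total → factor 1.2/0.4 = 3
Dilution factor to tube 2 = 120; to tube 5 = 9000
[tube 2]/[tube 5] = (factor to tube 5)/(factor to tube 2) = 9000/120 = 75.0

75.0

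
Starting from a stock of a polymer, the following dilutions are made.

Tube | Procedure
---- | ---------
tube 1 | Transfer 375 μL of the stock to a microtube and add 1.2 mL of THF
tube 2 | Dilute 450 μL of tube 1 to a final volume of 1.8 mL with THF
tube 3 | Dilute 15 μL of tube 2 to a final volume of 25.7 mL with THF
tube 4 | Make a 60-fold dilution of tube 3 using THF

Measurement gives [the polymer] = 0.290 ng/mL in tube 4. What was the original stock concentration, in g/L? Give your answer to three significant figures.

Step 1: 375 μL + 1.2 mL = 1575 μL total → factor 1575/375 = 4.2
Step 2: 450 μL brought to 1.8 mL → factor 1800/450 = 4
Step 3: 15 μL brought to 25.7 mL → factor 25700/15 = 1713.3
Step 4: 60-fold → factor 60
Overall dilution factor = 4.2 × 4 × 1713.3 × 60 = 1.727 × 10^6
Stock = 0.290 ng/mL × 1.727 × 10^6 = 5.008 × 10^5 ng/mL = 0.501 g/L

0.501 g/L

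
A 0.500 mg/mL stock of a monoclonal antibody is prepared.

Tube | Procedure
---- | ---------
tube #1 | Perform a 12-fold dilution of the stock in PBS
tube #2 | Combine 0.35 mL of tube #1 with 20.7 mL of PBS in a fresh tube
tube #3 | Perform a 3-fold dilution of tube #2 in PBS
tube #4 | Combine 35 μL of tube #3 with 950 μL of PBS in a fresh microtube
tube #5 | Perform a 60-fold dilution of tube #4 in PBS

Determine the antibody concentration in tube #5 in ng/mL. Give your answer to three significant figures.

Step 1: 12-fold → factor 12
Step 2: 0.35 mL + 20.7 mL = 21.05 mL total → factor 21.05/0.35 = 60.143
Step 3: 3-fold → factor 3
Step 4: 35 μL + 950 μL = 985 μL total → factor 985/35 = 28.143
Step 5: 60-fold → factor 60
Overall dilution factor = 12 × 60.143 × 3 × 28.143 × 60 = 3.656 × 10^6
Final = 0.500 mg/mL / 3.656 × 10^6 = 1.368 × 10^-7 mg/mL = 0.137 ng/mL

0.137 ng/mL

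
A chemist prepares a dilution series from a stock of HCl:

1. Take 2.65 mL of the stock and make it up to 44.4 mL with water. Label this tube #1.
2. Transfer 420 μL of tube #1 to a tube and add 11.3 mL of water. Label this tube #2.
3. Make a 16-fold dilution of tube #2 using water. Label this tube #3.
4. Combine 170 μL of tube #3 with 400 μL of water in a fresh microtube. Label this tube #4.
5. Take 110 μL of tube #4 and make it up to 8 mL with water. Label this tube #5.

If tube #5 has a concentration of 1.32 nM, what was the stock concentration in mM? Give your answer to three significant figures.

Step 1: 2.65 mL brought to 44.4 mL → factor 44.4/2.65 = 16.755
Step 2: 420 μL + 11.3 mL = 11720 μL total → factor 11720/420 = 27.905
Step 3: 16-fold → factor 16
Step 4: 170 μL + 400 μL = 570 μL total → factor 570/170 = 3.3529
Step 5: 110 μL brought to 8 mL → factor 8000/110 = 72.727
Overall dilution factor = 16.755 × 27.905 × 16 × 3.3529 × 72.727 = 1.8241 × 10^6
Stock = 1.32 nM × 1.8241 × 10^6 = 2.408 × 10^6 nM = 2.41 mM

2.41 mM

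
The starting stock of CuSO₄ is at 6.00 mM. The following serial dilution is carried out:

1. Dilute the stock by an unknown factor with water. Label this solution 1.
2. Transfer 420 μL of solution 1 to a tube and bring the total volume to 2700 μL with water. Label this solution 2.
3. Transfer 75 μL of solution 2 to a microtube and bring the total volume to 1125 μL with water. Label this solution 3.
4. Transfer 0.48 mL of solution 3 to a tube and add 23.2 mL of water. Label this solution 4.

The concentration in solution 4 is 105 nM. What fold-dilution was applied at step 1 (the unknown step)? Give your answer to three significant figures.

Step 1: unknown factor x
Step 2: 420 μL brought to 2700 μL → factor 2700/420 = 6.4286
Step 3: 75 μL brought to 1125 μL → factor 1125/75 = 15
Step 4: 0.48 mL + 23.2 mL = 23.68 mL total → factor 23.68/0.48 = 49.333
Product of known-step factors = 4757.1
Overall factor = 6.00 mM / (105 nM) = 57143
x = 57143 / 4757.1 = 12.0

12.0-fold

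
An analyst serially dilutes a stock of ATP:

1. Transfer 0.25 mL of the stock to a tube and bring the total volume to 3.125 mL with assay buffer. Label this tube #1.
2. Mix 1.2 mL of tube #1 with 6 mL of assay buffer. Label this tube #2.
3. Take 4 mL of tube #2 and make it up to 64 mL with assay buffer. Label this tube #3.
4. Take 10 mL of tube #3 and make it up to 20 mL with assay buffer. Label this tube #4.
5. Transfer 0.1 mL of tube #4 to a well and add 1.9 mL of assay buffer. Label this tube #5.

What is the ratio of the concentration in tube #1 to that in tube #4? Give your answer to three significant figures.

Step 1: 0.25 mL brought to 3.125 mL → factor 3.125/0.25 = 12.5
Step 2: 1.2 mL + 6 mL = 7.2 mL total → factor 7.2/1.2 = 6
Step 3: 4 mL brought to 64 mL → factor 64/4 = 16
Step 4: 10 mL brought to 20 mL → factor 20/10 = 2
Dilution factor to tube #1 = 12.5; to tube #4 = 2400
[tube #1]/[tube #4] = (factor to tube #4)/(factor to tube #1) = 2400/12.5 = 192

192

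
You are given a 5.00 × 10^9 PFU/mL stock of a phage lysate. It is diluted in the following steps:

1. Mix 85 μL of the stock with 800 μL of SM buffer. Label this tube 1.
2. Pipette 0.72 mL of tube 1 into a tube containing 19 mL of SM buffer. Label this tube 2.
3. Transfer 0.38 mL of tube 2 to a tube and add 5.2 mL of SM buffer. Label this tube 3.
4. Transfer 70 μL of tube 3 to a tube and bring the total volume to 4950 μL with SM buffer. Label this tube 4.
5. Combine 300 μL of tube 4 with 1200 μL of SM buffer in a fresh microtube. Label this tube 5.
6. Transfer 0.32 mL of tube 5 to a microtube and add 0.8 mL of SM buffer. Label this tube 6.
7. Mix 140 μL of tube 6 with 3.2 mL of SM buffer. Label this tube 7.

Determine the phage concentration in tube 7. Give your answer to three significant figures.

40.4 PFU/mL

Step 1: 85 μL + 800 μL = 885 μL total → factor 885/85 = 10.412
Step 2: 0.72 mL + 19 mL = 19.72 mL total → factor 19.72/0.72 = 27.389
Step 3: 0.38 mL + 5.2 mL = 5.58 mL total → factor 5.58/0.38 = 14.684
Step 4: 70 μL brought to 4950 μL → factor 4950/70 = 70.714
Step 5: 300 μL + 1200 μL = 1500 μL total → factor 1500/300 = 5
Step 6: 0.32 mL + 0.8 mL = 1.12 mL total → factor 1.12/0.32 = 3.5
Step 7: 140 μL + 3.2 mL = 3340 μL total → factor 3340/140 = 23.857
Overall dilution factor = 10.412 × 27.389 × 14.684 × 70.714 × 5 × 3.5 × 23.857 = 1.2363 × 10^8
Final = 5.00 × 10^9 PFU/mL / 1.2363 × 10^8 = 40.4 PFU/mL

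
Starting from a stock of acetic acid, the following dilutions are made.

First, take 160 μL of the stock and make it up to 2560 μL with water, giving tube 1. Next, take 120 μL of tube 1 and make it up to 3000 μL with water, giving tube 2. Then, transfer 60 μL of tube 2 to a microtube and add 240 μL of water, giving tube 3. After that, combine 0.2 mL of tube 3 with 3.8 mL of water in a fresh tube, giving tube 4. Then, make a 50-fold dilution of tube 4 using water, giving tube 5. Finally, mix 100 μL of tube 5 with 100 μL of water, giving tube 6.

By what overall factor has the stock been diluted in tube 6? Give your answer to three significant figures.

4.00 × 10^6

Step 1: 160 μL brought to 2560 μL → factor 2560/160 = 16
Step 2: 120 μL brought to 3000 μL → factor 3000/120 = 25
Step 3: 60 μL + 240 μL = 300 μL total → factor 300/60 = 5
Step 4: 0.2 mL + 3.8 mL = 4 mL total → factor 4/0.2 = 20
Step 5: 50-fold → factor 50
Step 6: 100 μL + 100 μL = 200 μL total → factor 200/100 = 2
Overall dilution factor = 16 × 25 × 5 × 20 × 50 × 2 = 4 × 10^6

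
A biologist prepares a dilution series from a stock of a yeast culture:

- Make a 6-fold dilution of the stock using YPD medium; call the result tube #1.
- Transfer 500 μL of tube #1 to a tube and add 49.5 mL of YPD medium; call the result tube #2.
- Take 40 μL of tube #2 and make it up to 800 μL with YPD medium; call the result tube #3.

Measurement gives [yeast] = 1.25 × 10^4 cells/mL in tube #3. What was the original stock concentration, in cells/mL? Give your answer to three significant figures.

1.50 × 10^8 cells/mL

Step 1: 6-fold → factor 6
Step 2: 500 μL + 49.5 mL = 50000 μL total → factor 50000/500 = 100
Step 3: 40 μL brought to 800 μL → factor 800/40 = 20
Overall dilution factor = 6 × 100 × 20 = 12000
Stock = 1.25 × 10^4 cells/mL × 12000 = 1.50 × 10^8 cells/mL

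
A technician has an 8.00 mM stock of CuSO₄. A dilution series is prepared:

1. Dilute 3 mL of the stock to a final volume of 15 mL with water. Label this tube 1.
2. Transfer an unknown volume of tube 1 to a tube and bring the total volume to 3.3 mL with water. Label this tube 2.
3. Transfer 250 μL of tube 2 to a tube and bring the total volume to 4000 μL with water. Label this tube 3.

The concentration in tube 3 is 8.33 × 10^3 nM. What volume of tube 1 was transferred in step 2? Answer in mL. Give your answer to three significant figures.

0.275 mL

Step 1: 3 mL brought to 15 mL → factor 15/3 = 5
Step 2: v brought to 3.3 mL → factor = 3.3 mL/v
Step 3: 250 μL brought to 4000 μL → factor 4000/250 = 16
Product of known-step factors = 80
Overall factor = 8.00 mM / (8.33 × 10^3 nM) = 960.38
Step-2 factor = 960.38 / 80 = 12.005
v = 3.3 mL / 12.005 = 0.275 mL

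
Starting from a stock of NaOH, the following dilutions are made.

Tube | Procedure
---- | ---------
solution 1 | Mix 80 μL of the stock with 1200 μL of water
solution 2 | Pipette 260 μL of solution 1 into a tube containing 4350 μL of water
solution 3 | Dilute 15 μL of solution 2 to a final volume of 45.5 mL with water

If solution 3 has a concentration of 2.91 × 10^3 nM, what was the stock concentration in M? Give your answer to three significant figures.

2.50 M

Step 1: 80 μL + 1200 μL = 1280 μL total → factor 1280/80 = 16
Step 2: 260 μL + 4350 μL = 4610 μL total → factor 4610/260 = 17.731
Step 3: 15 μL brought to 45.5 mL → factor 45500/15 = 3033.3
Overall dilution factor = 16 × 17.731 × 3033.3 = 8.6053 × 10^5
Stock = 2.91 × 10^3 nM × 8.6053 × 10^5 = 2.504 × 10^9 nM = 2.50 M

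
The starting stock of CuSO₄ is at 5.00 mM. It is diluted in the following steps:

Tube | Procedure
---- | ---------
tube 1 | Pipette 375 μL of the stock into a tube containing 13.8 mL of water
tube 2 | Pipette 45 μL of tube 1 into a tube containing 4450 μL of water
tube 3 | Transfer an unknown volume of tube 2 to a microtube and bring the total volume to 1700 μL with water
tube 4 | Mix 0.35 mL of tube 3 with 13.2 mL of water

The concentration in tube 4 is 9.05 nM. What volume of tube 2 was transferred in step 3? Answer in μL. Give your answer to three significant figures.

450 μL

Step 1: 375 μL + 13.8 mL = 14175 μL total → factor 14175/375 = 37.8
Step 2: 45 μL + 4450 μL = 4495 μL total → factor 4495/45 = 99.889
Step 3: v brought to 1700 μL → factor = 1700 μL/v
Step 4: 0.35 mL + 13.2 mL = 13.55 mL total → factor 13.55/0.35 = 38.714
Product of known-step factors = 1.4618 × 10^5
Overall factor = 5.00 mM / (9.05 nM) = 5.5249 × 10^5
Step-3 factor = 5.5249 × 10^5 / 1.4618 × 10^5 = 3.7796
v = 1700 μL / 3.7796 = 450 μL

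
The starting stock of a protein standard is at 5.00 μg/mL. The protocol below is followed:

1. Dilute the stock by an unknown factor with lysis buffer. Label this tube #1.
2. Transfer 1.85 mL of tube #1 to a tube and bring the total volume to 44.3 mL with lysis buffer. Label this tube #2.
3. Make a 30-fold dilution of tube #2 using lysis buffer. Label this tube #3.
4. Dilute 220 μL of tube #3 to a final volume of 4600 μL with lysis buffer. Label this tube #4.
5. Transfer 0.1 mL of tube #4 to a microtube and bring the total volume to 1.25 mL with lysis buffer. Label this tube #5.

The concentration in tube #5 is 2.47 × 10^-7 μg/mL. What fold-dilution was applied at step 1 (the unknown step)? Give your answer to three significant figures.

Step 1: unknown factor x
Step 2: 1.85 mL brought to 44.3 mL → factor 44.3/1.85 = 23.946
Step 3: 30-fold → factor 30
Step 4: 220 μL brought to 4600 μL → factor 4600/220 = 20.909
Step 5: 0.1 mL brought to 1.25 mL → factor 1.25/0.1 = 12.5
Product of known-step factors = 1.8776 × 10^5
Overall factor = 5.00 μg/mL / (2.47 × 10^-7 μg/mL) = 2.0243 × 10^7
x = 2.0243 × 10^7 / 1.8776 × 10^5 = 108

108-fold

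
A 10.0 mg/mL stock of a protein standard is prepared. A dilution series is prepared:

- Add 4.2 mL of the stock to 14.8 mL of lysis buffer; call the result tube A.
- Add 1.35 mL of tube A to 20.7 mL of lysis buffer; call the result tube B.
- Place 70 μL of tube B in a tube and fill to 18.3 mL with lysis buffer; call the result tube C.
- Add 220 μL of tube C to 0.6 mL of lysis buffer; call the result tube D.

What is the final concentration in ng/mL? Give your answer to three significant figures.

Step 1: 4.2 mL + 14.8 mL = 19 mL total → factor 19/4.2 = 4.5238
Step 2: 1.35 mL + 20.7 mL = 22.05 mL total → factor 22.05/1.35 = 16.333
Step 3: 70 μL brought to 18.3 mL → factor 18300/70 = 261.43
Step 4: 220 μL + 0.6 mL = 820 μL total → factor 820/220 = 3.7273
Overall dilution factor = 4.5238 × 16.333 × 261.43 × 3.7273 = 71998
Final = 10.0 mg/mL / 71998 = 0.0001389 mg/mL = 139 ng/mL

139 ng/mL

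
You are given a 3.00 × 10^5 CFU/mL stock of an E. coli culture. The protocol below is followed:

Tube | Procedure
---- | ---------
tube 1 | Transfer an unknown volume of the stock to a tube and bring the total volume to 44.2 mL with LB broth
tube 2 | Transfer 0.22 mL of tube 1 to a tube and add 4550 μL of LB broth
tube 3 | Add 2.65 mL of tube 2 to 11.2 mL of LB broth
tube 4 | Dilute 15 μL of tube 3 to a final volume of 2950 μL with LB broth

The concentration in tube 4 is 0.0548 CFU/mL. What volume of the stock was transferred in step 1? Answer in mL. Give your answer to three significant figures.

Step 1: v brought to 44.2 mL → factor = 44.2 mL/v
Step 2: 0.22 mL + 4550 μL = 4.77 mL total → factor 4.77/0.22 = 21.682
Step 3: 2.65 mL + 11.2 mL = 13.85 mL total → factor 13.85/2.65 = 5.2264
Step 4: 15 μL brought to 2950 μL → factor 2950/15 = 196.67
Product of known-step factors = 22286
Overall factor = 3.00 × 10^5 CFU/mL / (0.0548 CFU/mL) = 5.4745 × 10^6
Step-1 factor = 5.4745 × 10^6 / 22286 = 245.65
v = 44.2 mL / 245.65 = 0.180 mL

0.180 mL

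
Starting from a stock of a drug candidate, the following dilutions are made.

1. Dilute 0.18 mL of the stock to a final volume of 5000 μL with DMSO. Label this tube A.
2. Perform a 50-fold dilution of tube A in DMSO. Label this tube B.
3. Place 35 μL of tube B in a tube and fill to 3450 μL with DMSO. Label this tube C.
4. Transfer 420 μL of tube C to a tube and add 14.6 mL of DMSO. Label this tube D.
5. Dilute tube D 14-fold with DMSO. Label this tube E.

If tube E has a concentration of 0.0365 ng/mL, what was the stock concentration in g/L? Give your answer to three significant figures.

Step 1: 0.18 mL brought to 5000 μL → factor 5/0.18 = 27.778
Step 2: 50-fold → factor 50
Step 3: 35 μL brought to 3450 μL → factor 3450/35 = 98.571
Step 4: 420 μL + 14.6 mL = 15020 μL total → factor 15020/420 = 35.762
Step 5: 14-fold → factor 14
Overall dilution factor = 27.778 × 50 × 98.571 × 35.762 × 14 = 6.8544 × 10^7
Stock = 0.0365 ng/mL × 6.8544 × 10^7 = 2.502 × 10^6 ng/mL = 2.50 g/L

2.50 g/L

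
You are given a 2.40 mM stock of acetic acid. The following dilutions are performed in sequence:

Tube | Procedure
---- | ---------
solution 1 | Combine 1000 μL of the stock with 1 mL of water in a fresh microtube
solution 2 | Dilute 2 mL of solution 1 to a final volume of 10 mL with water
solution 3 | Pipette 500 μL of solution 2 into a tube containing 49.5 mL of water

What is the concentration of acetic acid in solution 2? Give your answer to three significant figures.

Step 1: 1000 μL + 1 mL = 2000 μL total → factor 2000/1000 = 2
Step 2: 2 mL brought to 10 mL → factor 10/2 = 5
Dilution factor through solution 2 = 2 × 5 = 10
[solution 2] = 2.40 mM / 10 = 0.240 mM

0.240 mM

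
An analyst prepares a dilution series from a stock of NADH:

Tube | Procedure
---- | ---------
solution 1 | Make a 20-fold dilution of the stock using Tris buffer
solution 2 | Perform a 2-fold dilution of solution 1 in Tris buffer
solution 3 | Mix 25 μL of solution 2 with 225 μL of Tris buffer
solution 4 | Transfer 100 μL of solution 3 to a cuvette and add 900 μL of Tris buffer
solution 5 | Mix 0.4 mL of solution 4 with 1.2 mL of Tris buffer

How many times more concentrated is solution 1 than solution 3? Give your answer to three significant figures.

Step 1: 20-fold → factor 20
Step 2: 2-fold → factor 2
Step 3: 25 μL + 225 μL = 250 μL total → factor 250/25 = 10
Dilution factor to solution 1 = 20; to solution 3 = 400
[solution 1]/[solution 3] = (factor to solution 3)/(factor to solution 1) = 400/20 = 20.0

20.0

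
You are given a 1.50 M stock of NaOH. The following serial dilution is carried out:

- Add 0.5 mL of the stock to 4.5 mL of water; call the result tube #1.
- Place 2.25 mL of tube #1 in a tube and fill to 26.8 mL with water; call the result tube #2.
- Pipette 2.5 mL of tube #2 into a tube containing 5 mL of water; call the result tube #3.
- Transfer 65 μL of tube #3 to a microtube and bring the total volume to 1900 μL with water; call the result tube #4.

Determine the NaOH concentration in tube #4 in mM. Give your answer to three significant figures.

0.144 mM

Step 1: 0.5 mL + 4.5 mL = 5 mL total → factor 5/0.5 = 10
Step 2: 2.25 mL brought to 26.8 mL → factor 26.8/2.25 = 11.911
Step 3: 2.5 mL + 5 mL = 7.5 mL total → factor 7.5/2.5 = 3
Step 4: 65 μL brought to 1900 μL → factor 1900/65 = 29.231
Overall dilution factor = 10 × 11.911 × 3 × 29.231 = 10445
Final = 1.50 M / 10445 = 0.0001436 M = 0.144 mM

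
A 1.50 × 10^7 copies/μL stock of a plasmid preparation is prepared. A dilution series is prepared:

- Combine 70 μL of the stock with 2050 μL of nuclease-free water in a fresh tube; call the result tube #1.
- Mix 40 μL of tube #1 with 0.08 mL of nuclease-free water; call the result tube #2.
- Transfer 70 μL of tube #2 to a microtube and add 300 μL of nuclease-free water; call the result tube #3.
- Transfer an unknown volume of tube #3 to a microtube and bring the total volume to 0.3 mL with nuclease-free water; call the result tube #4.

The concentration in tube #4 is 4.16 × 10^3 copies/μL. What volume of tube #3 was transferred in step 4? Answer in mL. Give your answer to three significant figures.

0.0400 mL

Step 1: 70 μL + 2050 μL = 2120 μL total → factor 2120/70 = 30.286
Step 2: 40 μL + 0.08 mL = 120 μL total → factor 120/40 = 3
Step 3: 70 μL + 300 μL = 370 μL total → factor 370/70 = 5.2857
Step 4: v brought to 0.3 mL → factor = 0.3 mL/v
Product of known-step factors = 480.24
Overall factor = 1.50 × 10^7 copies/μL / (4.16 × 10^3 copies/μL) = 3605.8
Step-4 factor = 3605.8 / 480.24 = 7.5082
v = 0.3 mL / 7.5082 = 0.0400 mL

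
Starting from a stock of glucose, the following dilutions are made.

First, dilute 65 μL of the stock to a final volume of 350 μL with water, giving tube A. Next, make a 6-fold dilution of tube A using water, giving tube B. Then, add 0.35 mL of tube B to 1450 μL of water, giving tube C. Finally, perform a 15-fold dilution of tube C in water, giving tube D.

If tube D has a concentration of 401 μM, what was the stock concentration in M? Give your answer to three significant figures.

Step 1: 65 μL brought to 350 μL → factor 350/65 = 5.3846
Step 2: 6-fold → factor 6
Step 3: 0.35 mL + 1450 μL = 1.8 mL total → factor 1.8/0.35 = 5.1429
Step 4: 15-fold → factor 15
Overall dilution factor = 5.3846 × 6 × 5.1429 × 15 = 2492.3
Stock = 401 μM × 2492.3 = 9.994 × 10^5 μM = 0.999 M

0.999 M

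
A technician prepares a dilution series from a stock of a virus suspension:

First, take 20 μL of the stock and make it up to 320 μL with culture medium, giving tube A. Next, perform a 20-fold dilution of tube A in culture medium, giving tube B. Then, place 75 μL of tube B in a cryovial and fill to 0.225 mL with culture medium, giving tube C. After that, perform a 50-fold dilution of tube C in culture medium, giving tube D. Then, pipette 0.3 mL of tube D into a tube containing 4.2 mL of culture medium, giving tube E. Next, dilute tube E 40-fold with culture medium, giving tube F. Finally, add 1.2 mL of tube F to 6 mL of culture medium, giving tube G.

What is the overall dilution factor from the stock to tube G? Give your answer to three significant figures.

1.73 × 10^8

Step 1: 20 μL brought to 320 μL → factor 320/20 = 16
Step 2: 20-fold → factor 20
Step 3: 75 μL brought to 0.225 mL → factor 225/75 = 3
Step 4: 50-fold → factor 50
Step 5: 0.3 mL + 4.2 mL = 4.5 mL total → factor 4.5/0.3 = 15
Step 6: 40-fold → factor 40
Step 7: 1.2 mL + 6 mL = 7.2 mL total → factor 7.2/1.2 = 6
Overall dilution factor = 16 × 20 × 3 × 50 × 15 × 40 × 6 = 1.728 × 10^8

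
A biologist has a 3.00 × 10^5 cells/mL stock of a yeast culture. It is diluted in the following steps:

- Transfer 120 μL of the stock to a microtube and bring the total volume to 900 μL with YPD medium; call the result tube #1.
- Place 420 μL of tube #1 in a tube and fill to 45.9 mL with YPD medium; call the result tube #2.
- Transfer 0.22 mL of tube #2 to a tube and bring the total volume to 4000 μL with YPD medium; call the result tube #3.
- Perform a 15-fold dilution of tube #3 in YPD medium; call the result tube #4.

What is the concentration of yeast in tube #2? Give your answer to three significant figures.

Step 1: 120 μL brought to 900 μL → factor 900/120 = 7.5
Step 2: 420 μL brought to 45.9 mL → factor 45900/420 = 109.29
Dilution factor through tube #2 = 7.5 × 109.29 = 819.64
[tube #2] = 3.00 × 10^5 cells/mL / 819.64 = 366 cells/mL

366 cells/mL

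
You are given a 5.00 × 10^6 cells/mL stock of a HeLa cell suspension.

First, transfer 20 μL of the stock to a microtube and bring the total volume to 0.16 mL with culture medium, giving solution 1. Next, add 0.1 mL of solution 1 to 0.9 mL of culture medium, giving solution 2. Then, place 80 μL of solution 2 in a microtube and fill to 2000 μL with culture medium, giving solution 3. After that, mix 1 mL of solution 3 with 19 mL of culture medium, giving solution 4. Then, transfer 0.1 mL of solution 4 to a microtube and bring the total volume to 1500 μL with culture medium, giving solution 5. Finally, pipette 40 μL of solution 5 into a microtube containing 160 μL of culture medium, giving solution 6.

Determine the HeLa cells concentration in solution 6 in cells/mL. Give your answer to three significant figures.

1.67 cells/mL

Step 1: 20 μL brought to 0.16 mL → factor 160/20 = 8
Step 2: 0.1 mL + 0.9 mL = 1 mL total → factor 1/0.1 = 10
Step 3: 80 μL brought to 2000 μL → factor 2000/80 = 25
Step 4: 1 mL + 19 mL = 20 mL total → factor 20/1 = 20
Step 5: 0.1 mL brought to 1500 μL → factor 1.5/0.1 = 15
Step 6: 40 μL + 160 μL = 200 μL total → factor 200/40 = 5
Overall dilution factor = 8 × 10 × 25 × 20 × 15 × 5 = 3 × 10^6
Final = 5.00 × 10^6 cells/mL / 3 × 10^6 = 1.67 cells/mL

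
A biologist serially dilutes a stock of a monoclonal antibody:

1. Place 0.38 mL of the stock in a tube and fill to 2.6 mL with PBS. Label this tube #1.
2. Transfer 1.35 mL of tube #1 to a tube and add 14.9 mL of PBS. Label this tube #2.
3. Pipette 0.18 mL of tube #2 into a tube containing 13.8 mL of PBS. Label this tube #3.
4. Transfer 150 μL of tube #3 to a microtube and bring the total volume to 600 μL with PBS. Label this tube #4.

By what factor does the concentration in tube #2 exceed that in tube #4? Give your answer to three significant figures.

311

Step 1: 0.38 mL brought to 2.6 mL → factor 2.6/0.38 = 6.8421
Step 2: 1.35 mL + 14.9 mL = 16.25 mL total → factor 16.25/1.35 = 12.037
Step 3: 0.18 mL + 13.8 mL = 13.98 mL total → factor 13.98/0.18 = 77.667
Step 4: 150 μL brought to 600 μL → factor 600/150 = 4
Dilution factor to tube #2 = 82.359; to tube #4 = 25586
[tube #2]/[tube #4] = (factor to tube #4)/(factor to tube #2) = 25586/82.359 = 311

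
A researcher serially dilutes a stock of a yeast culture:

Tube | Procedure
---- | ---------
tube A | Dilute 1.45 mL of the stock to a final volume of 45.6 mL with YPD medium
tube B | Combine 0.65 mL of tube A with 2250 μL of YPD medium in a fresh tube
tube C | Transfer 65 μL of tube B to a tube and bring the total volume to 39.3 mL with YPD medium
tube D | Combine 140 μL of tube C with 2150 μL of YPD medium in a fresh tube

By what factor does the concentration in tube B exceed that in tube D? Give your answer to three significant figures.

Step 1: 1.45 mL brought to 45.6 mL → factor 45.6/1.45 = 31.448
Step 2: 0.65 mL + 2250 μL = 2.9 mL total → factor 2.9/0.65 = 4.4615
Step 3: 65 μL brought to 39.3 mL → factor 39300/65 = 604.62
Step 4: 140 μL + 2150 μL = 2290 μL total → factor 2290/140 = 16.357
Dilution factor to tube B = 140.31; to tube D = 1.3876 × 10^6
[tube B]/[tube D] = (factor to tube D)/(factor to tube B) = 1.3876 × 10^6/140.31 = 9.89 × 10^3

9.89 × 10^3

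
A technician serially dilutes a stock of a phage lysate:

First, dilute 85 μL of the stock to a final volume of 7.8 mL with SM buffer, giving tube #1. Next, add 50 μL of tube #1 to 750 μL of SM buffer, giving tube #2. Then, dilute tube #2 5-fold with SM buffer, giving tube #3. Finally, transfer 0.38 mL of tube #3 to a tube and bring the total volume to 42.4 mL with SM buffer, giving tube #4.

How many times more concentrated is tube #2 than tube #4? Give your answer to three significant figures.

Step 1: 85 μL brought to 7.8 mL → factor 7800/85 = 91.765
Step 2: 50 μL + 750 μL = 800 μL total → factor 800/50 = 16
Step 3: 5-fold → factor 5
Step 4: 0.38 mL brought to 42.4 mL → factor 42.4/0.38 = 111.58
Dilution factor to tube #2 = 1468.2; to tube #4 = 8.1912 × 10^5
[tube #2]/[tube #4] = (factor to tube #4)/(factor to tube #2) = 8.1912 × 10^5/1468.2 = 558

558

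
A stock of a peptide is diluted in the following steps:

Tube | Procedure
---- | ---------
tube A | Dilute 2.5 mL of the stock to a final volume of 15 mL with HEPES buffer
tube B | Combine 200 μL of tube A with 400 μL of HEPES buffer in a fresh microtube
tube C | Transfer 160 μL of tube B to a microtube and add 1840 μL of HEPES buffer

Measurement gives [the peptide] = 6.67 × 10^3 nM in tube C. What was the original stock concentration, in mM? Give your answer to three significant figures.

1.50 mM

Step 1: 2.5 mL brought to 15 mL → factor 15/2.5 = 6
Step 2: 200 μL + 400 μL = 600 μL total → factor 600/200 = 3
Step 3: 160 μL + 1840 μL = 2000 μL total → factor 2000/160 = 12.5
Overall dilution factor = 6 × 3 × 12.5 = 225
Stock = 6.67 × 10^3 nM × 225 = 1.501 × 10^6 nM = 1.50 mM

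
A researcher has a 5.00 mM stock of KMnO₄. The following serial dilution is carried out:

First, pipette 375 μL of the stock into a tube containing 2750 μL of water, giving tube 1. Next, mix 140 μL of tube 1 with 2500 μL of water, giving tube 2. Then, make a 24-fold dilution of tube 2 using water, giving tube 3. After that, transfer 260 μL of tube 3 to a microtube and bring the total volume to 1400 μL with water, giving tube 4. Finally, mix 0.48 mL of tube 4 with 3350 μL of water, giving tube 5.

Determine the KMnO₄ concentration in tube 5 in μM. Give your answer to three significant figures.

0.0309 μM

Step 1: 375 μL + 2750 μL = 3125 μL total → factor 3125/375 = 8.3333
Step 2: 140 μL + 2500 μL = 2640 μL total → factor 2640/140 = 18.857
Step 3: 24-fold → factor 24
Step 4: 260 μL brought to 1400 μL → factor 1400/260 = 5.3846
Step 5: 0.48 mL + 3350 μL = 3.83 mL total → factor 3.83/0.48 = 7.9792
Overall dilution factor = 8.3333 × 18.857 × 24 × 5.3846 × 7.9792 = 1.6204 × 10^5
Final = 5.00 mM / 1.6204 × 10^5 = 3.086 × 10^-5 mM = 0.0309 μM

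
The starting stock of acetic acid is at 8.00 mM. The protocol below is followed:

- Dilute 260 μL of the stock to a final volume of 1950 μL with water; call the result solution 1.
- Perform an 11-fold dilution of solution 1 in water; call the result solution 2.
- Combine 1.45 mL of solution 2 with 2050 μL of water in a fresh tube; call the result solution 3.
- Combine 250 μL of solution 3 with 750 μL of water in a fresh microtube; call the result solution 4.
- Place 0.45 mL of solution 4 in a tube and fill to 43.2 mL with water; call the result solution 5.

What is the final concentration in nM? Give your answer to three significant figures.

105 nM

Step 1: 260 μL brought to 1950 μL → factor 1950/260 = 7.5
Step 2: 11-fold → factor 11
Step 3: 1.45 mL + 2050 μL = 3.5 mL total → factor 3.5/1.45 = 2.4138
Step 4: 250 μL + 750 μL = 1000 μL total → factor 1000/250 = 4
Step 5: 0.45 mL brought to 43.2 mL → factor 43.2/0.45 = 96
Overall dilution factor = 7.5 × 11 × 2.4138 × 4 × 96 = 76469
Final = 8.00 mM / 76469 = 0.0001046 mM = 105 nM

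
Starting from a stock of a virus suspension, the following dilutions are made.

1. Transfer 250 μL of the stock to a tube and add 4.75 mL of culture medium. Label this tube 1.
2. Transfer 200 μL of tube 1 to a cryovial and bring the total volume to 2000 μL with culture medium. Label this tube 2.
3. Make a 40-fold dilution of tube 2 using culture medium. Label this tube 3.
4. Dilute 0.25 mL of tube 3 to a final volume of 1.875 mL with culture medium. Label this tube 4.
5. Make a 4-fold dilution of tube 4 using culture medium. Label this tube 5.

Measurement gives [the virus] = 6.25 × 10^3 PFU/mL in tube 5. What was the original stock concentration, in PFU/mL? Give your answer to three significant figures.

1.50 × 10^9 PFU/mL

Step 1: 250 μL + 4.75 mL = 5000 μL total → factor 5000/250 = 20
Step 2: 200 μL brought to 2000 μL → factor 2000/200 = 10
Step 3: 40-fold → factor 40
Step 4: 0.25 mL brought to 1.875 mL → factor 1.875/0.25 = 7.5
Step 5: 4-fold → factor 4
Overall dilution factor = 20 × 10 × 40 × 7.5 × 4 = 2.4 × 10^5
Stock = 6.25 × 10^3 PFU/mL × 2.4 × 10^5 = 1.50 × 10^9 PFU/mL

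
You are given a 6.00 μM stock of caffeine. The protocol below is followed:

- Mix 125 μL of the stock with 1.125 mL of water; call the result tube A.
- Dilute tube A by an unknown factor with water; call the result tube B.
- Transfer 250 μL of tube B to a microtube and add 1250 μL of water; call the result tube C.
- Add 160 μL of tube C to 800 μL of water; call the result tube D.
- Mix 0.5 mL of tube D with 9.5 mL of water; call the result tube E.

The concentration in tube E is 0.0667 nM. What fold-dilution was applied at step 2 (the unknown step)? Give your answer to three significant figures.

Step 1: 125 μL + 1.125 mL = 1250 μL total → factor 1250/125 = 10
Step 2: unknown factor x
Step 3: 250 μL + 1250 μL = 1500 μL total → factor 1500/250 = 6
Step 4: 160 μL + 800 μL = 960 μL total → factor 960/160 = 6
Step 5: 0.5 mL + 9.5 mL = 10 mL total → factor 10/0.5 = 20
Product of known-step factors = 7200
Overall factor = 6.00 μM / (0.0667 nM) = 89955
x = 89955 / 7200 = 12.5

12.5-fold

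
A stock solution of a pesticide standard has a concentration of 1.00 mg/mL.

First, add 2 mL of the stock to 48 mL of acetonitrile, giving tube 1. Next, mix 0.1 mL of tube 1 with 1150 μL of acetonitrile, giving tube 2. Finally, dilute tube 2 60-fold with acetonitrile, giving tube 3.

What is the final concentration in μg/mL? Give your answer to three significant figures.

Step 1: 2 mL + 48 mL = 50 mL total → factor 50/2 = 25
Step 2: 0.1 mL + 1150 μL = 1.25 mL total → factor 1.25/0.1 = 12.5
Step 3: 60-fold → factor 60
Overall dilution factor = 25 × 12.5 × 60 = 18750
Final = 1.00 mg/mL / 18750 = 5.333 × 10^-5 mg/mL = 0.0533 μg/mL

0.0533 μg/mL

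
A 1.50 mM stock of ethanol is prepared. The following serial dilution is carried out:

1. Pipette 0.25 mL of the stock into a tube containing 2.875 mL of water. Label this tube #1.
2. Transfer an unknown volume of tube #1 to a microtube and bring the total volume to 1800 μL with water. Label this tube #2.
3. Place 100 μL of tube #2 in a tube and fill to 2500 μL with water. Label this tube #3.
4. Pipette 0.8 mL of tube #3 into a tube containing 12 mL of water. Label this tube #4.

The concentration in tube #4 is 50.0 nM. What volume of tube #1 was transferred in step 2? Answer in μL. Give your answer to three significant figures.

300 μL

Step 1: 0.25 mL + 2.875 mL = 3.125 mL total → factor 3.125/0.25 = 12.5
Step 2: v brought to 1800 μL → factor = 1800 μL/v
Step 3: 100 μL brought to 2500 μL → factor 2500/100 = 25
Step 4: 0.8 mL + 12 mL = 12.8 mL total → factor 12.8/0.8 = 16
Product of known-step factors = 5000
Overall factor = 1.50 mM / (50.0 nM) = 30000
Step-2 factor = 30000 / 5000 = 6
v = 1800 μL / 6 = 300 μL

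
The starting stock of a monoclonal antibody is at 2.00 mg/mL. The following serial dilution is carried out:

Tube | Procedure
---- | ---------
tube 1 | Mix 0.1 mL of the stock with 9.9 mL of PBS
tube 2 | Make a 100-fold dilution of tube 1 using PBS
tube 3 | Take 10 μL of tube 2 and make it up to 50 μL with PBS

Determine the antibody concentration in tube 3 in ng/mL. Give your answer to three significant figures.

Step 1: 0.1 mL + 9.9 mL = 10 mL total → factor 10/0.1 = 100
Step 2: 100-fold → factor 100
Step 3: 10 μL brought to 50 μL → factor 50/10 = 5
Overall dilution factor = 100 × 100 × 5 = 50000
Final = 2.00 mg/mL / 50000 = 4.000 × 10^-5 mg/mL = 40.0 ng/mL

40.0 ng/mL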